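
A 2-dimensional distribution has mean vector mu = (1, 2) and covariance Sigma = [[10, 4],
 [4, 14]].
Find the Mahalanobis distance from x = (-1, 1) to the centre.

Step 1 — centre the observation: (x - mu) = (-2, -1).

Step 2 — invert Sigma. det(Sigma) = 10·14 - (4)² = 124.
  Sigma^{-1} = (1/det) · [[d, -b], [-b, a]] = [[0.1129, -0.0323],
 [-0.0323, 0.0806]].

Step 3 — form the quadratic (x - mu)^T · Sigma^{-1} · (x - mu):
  Sigma^{-1} · (x - mu) = (-0.1935, -0.0161).
  (x - mu)^T · [Sigma^{-1} · (x - mu)] = (-2)·(-0.1935) + (-1)·(-0.0161) = 0.4032.

Step 4 — take square root: d = √(0.4032) ≈ 0.635.

d(x, mu) = √(0.4032) ≈ 0.635


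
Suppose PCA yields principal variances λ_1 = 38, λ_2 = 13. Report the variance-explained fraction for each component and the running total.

Step 1 — total variance = trace(Sigma) = Σ λ_i = 38 + 13 = 51.

Step 2 — fraction explained by component i = λ_i / Σ λ:
  PC1: 38/51 = 0.7451
  PC2: 13/51 = 0.2549

Step 3 — cumulative fraction after k components = (λ_1 + ... + λ_k) / Σ λ:
  k = 1: 38/51 = 0.7451
  k = 2: (38 + 13)/51 = 51/51 = 1

Summary (fraction, with percent):

explained: PC1 0.7451 (74.51%), PC2 0.2549 (25.49%);  cumulative: 0.7451, 1


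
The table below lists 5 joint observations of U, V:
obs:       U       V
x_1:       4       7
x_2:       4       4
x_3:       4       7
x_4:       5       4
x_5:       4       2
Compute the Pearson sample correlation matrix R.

Step 1 — column means:
  mean(U) = (4 + 4 + 4 + 5 + 4) / 5 = 21/5 = 4.2
  mean(V) = (7 + 4 + 7 + 4 + 2) / 5 = 24/5 = 4.8

Step 2 — sample variances and covariances s[i,j] = (1/(n-1)) · Σ_k (x_{k,i} - mean_i) · (x_{k,j} - mean_j), with n-1 = 4:
  s[U,U] = ((-0.2)·(-0.2) + (-0.2)·(-0.2) + (-0.2)·(-0.2) + (0.8)·(0.8) + (-0.2)·(-0.2)) / 4 = 0.8/4 = 0.2
  s[U,V] = ((-0.2)·(2.2) + (-0.2)·(-0.8) + (-0.2)·(2.2) + (0.8)·(-0.8) + (-0.2)·(-2.8)) / 4 = -0.8/4 = -0.2
  s[V,V] = ((2.2)·(2.2) + (-0.8)·(-0.8) + (2.2)·(2.2) + (-0.8)·(-0.8) + (-2.8)·(-2.8)) / 4 = 18.8/4 = 4.7
  Sample standard deviations s_i = √(s[i,i]):
  s(U) = √(0.2) = 0.4472
  s(V) = √(4.7) = 2.1679

Step 3 — r_{ij} = s_{ij} / (s_i · s_j):
  r[U,U] = 1 (diagonal).
  r[U,V] = -0.2 / (0.4472 · 2.1679) = -0.2 / 0.9695 = -0.2063
  r[V,V] = 1 (diagonal).

R is symmetric with unit diagonal. Assembling:

R = [[1, -0.2063],
 [-0.2063, 1]]


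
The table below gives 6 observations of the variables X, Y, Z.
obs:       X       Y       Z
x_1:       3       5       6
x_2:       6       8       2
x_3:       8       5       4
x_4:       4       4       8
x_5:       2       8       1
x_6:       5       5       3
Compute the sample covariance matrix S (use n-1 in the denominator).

Step 1 — column means:
  mean(X) = (3 + 6 + 8 + 4 + 2 + 5) / 6 = 28/6 = 4.6667
  mean(Y) = (5 + 8 + 5 + 4 + 8 + 5) / 6 = 35/6 = 5.8333
  mean(Z) = (6 + 2 + 4 + 8 + 1 + 3) / 6 = 24/6 = 4

Step 2 — sample covariance S[i,j] = (1/(n-1)) · Σ_k (x_{k,i} - mean_i) · (x_{k,j} - mean_j), with n-1 = 5.
  S[X,X] = ((-1.6667)·(-1.6667) + (1.3333)·(1.3333) + (3.3333)·(3.3333) + (-0.6667)·(-0.6667) + (-2.6667)·(-2.6667) + (0.3333)·(0.3333)) / 5 = 23.3333/5 = 4.6667
  S[X,Y] = ((-1.6667)·(-0.8333) + (1.3333)·(2.1667) + (3.3333)·(-0.8333) + (-0.6667)·(-1.8333) + (-2.6667)·(2.1667) + (0.3333)·(-0.8333)) / 5 = -3.3333/5 = -0.6667
  S[X,Z] = ((-1.6667)·(2) + (1.3333)·(-2) + (3.3333)·(0) + (-0.6667)·(4) + (-2.6667)·(-3) + (0.3333)·(-1)) / 5 = -1/5 = -0.2
  S[Y,Y] = ((-0.8333)·(-0.8333) + (2.1667)·(2.1667) + (-0.8333)·(-0.8333) + (-1.8333)·(-1.8333) + (2.1667)·(2.1667) + (-0.8333)·(-0.8333)) / 5 = 14.8333/5 = 2.9667
  S[Y,Z] = ((-0.8333)·(2) + (2.1667)·(-2) + (-0.8333)·(0) + (-1.8333)·(4) + (2.1667)·(-3) + (-0.8333)·(-1)) / 5 = -19/5 = -3.8
  S[Z,Z] = ((2)·(2) + (-2)·(-2) + (0)·(0) + (4)·(4) + (-3)·(-3) + (-1)·(-1)) / 5 = 34/5 = 6.8

S is symmetric (S[j,i] = S[i,j]). Assembling:

S = [[4.6667, -0.6667, -0.2],
 [-0.6667, 2.9667, -3.8],
 [-0.2, -3.8, 6.8]]


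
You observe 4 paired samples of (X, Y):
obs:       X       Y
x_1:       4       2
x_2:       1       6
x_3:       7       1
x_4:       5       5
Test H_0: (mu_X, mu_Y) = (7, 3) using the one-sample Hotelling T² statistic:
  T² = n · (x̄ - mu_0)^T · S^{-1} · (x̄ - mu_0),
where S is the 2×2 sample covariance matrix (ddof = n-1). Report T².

Step 1 — sample mean vector:
  mean(X) = (4 + 1 + 7 + 5) / 4 = 17/4 = 4.25
  mean(Y) = (2 + 6 + 1 + 5) / 4 = 14/4 = 3.5
  x̄ = (4.25, 3.5),  deviation x̄ - mu_0 = (4.25, 3.5) - (7, 3) = (-2.75, 0.5).

Step 2 — sample covariance matrix, S[i,j] = (1/(n-1)) · Σ_k (x_{k,i} - mean_i) · (x_{k,j} - mean_j), divisor n-1 = 3:
  S[X,X] = ((-0.25)·(-0.25) + (-3.25)·(-3.25) + (2.75)·(2.75) + (0.75)·(0.75)) / 3 = 18.75/3 = 6.25
  S[X,Y] = ((-0.25)·(-1.5) + (-3.25)·(2.5) + (2.75)·(-2.5) + (0.75)·(1.5)) / 3 = -13.5/3 = -4.5
  S[Y,Y] = ((-1.5)·(-1.5) + (2.5)·(2.5) + (-2.5)·(-2.5) + (1.5)·(1.5)) / 3 = 17/3 = 5.6667
  S = [[6.25, -4.5],
 [-4.5, 5.6667]].

Step 3 — invert S. det(S) = 6.25·5.6667 - (-4.5)² = 15.1667.
  S^{-1} = (1/det) · [[d, -b], [-b, a]] = [[0.3736, 0.2967],
 [0.2967, 0.4121]].

Step 4 — quadratic form (x̄ - mu_0)^T · S^{-1} · (x̄ - mu_0):
  S^{-1} · (x̄ - mu_0) = (-0.8791, -0.6099),
  (x̄ - mu_0)^T · [...] = (-2.75)·(-0.8791) + (0.5)·(-0.6099) = 2.1126.

Step 5 — scale by n: T² = 4 · 2.1126 = 8.4505.

T² ≈ 8.4505


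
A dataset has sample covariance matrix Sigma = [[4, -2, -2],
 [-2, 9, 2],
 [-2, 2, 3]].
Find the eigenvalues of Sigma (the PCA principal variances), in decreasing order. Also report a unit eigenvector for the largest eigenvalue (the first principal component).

Step 1 — characteristic polynomial p(λ) = det(λI - Sigma) = λ³ - tr·λ² + c_1·λ - det, where tr = trace, c_1 = sum of the principal 2×2 minors, det = det(Sigma):
  tr = 4 + 9 + 3 = 16,
  c_1 = (4·9 - (-2)²) + (4·3 - (-2)²) + (9·3 - (2)²) = 32 + 8 + 23 = 63,
  det = 4·(9·3 - (2)²) - (-2)·((-2)·3 - (2)·(-2)) + (-2)·((-2)·(2) - 9·(-2)) = 4·(23) - (-2)·(-2) + (-2)·(14) = 60.
  So p(λ) = λ³ - 16λ² + 63λ - 60.
Step 2 — look for an integer root (rational root theorem: any rational root is an integer divisor of 60). Testing λ = 4:
  p(4) = 64 - 256 + 252 - 60 = 0  ✓
  Dividing out (λ - 4): p(λ) = (λ - 4)(λ² - 12λ + 15).
Step 3 — remaining eigenvalues from the quadratic λ² - 12λ + 15 = 0:
  Δ = 12² - 4·15 = 144 - 60 = 84,  λ = (12 ± √84)/2 = (12 ± 9.1652)/2 ≈ 10.5826 or 1.4174.
  Sorted: λ_1 = 10.5826,  λ_2 = 4,  λ_3 = 1.4174  (check: sum = 16 = tr ✓).

Step 4 — unit eigenvector for λ_1 ≈ 10.5826: v spans the null space of (Sigma - λ_1 I), whose rows are
  r_1 = (-6.5826, -2, -2),  r_2 = (-2, -1.5826, 2),  r_3 = (-2, 2, -7.5826).
  v is orthogonal to every row, so take v ∝ r_1 × r_2 = ((-2)·(2) - (-2)·(-1.5826), (-2)·(-2) - (-6.5826)·(2), (-6.5826)·(-1.5826) - (-2)·(-2)) ≈ (-7.1652, 17.1652, 6.4174).
  Rescale (multiply by -1 so the first nonzero entry is positive): u = (7.1652, -17.1652, -6.4174).
  ||u|| = √((7.1652)² + (-17.1652)² + (-6.4174)²) = √(387.1652) ≈ 19.6765,  v_1 = u/||u|| ≈ (0.3641, -0.8724, -0.3261) (||v_1|| = 1).

λ_1 = 10.5826,  λ_2 = 4,  λ_3 = 1.4174;  v_1 ≈ (0.3641, -0.8724, -0.3261)


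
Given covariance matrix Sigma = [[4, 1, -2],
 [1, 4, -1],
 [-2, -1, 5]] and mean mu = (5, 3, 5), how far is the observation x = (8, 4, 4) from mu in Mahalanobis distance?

Step 1 — centre the observation: (x - mu) = (3, 1, -1).

Step 2 — invert Sigma (cofactor / det for 3×3, or solve directly):
  Sigma^{-1} = [[0.322, -0.0508, 0.1186],
 [-0.0508, 0.2712, 0.0339],
 [0.1186, 0.0339, 0.2542]].

Step 3 — form the quadratic (x - mu)^T · Sigma^{-1} · (x - mu):
  Sigma^{-1} · (x - mu) = (0.7966, 0.0847, 0.1356).
  (x - mu)^T · [Sigma^{-1} · (x - mu)] = (3)·(0.7966) + (1)·(0.0847) + (-1)·(0.1356) = 2.339.

Step 4 — take square root: d = √(2.339) ≈ 1.5294.

d(x, mu) = √(2.339) ≈ 1.5294


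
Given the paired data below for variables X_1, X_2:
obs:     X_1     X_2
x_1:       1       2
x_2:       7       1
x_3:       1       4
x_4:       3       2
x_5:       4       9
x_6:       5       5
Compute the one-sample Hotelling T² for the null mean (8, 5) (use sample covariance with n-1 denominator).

Step 1 — sample mean vector:
  mean(X_1) = (1 + 7 + 1 + 3 + 4 + 5) / 6 = 21/6 = 3.5
  mean(X_2) = (2 + 1 + 4 + 2 + 9 + 5) / 6 = 23/6 = 3.8333
  x̄ = (3.5, 3.8333),  deviation x̄ - mu_0 = (3.5, 3.8333) - (8, 5) = (-4.5, -1.1667).

Step 2 — sample covariance matrix, S[i,j] = (1/(n-1)) · Σ_k (x_{k,i} - mean_i) · (x_{k,j} - mean_j), divisor n-1 = 5:
  S[X_1,X_1] = ((-2.5)·(-2.5) + (3.5)·(3.5) + (-2.5)·(-2.5) + (-0.5)·(-0.5) + (0.5)·(0.5) + (1.5)·(1.5)) / 5 = 27.5/5 = 5.5
  S[X_1,X_2] = ((-2.5)·(-1.8333) + (3.5)·(-2.8333) + (-2.5)·(0.1667) + (-0.5)·(-1.8333) + (0.5)·(5.1667) + (1.5)·(1.1667)) / 5 = -0.5/5 = -0.1
  S[X_2,X_2] = ((-1.8333)·(-1.8333) + (-2.8333)·(-2.8333) + (0.1667)·(0.1667) + (-1.8333)·(-1.8333) + (5.1667)·(5.1667) + (1.1667)·(1.1667)) / 5 = 42.8333/5 = 8.5667
  S = [[5.5, -0.1],
 [-0.1, 8.5667]].

Step 3 — invert S. det(S) = 5.5·8.5667 - (-0.1)² = 47.1067.
  S^{-1} = (1/det) · [[d, -b], [-b, a]] = [[0.1819, 0.0021],
 [0.0021, 0.1168]].

Step 4 — quadratic form (x̄ - mu_0)^T · S^{-1} · (x̄ - mu_0):
  S^{-1} · (x̄ - mu_0) = (-0.8208, -0.1458),
  (x̄ - mu_0)^T · [...] = (-4.5)·(-0.8208) + (-1.1667)·(-0.1458) = 3.8638.

Step 5 — scale by n: T² = 6 · 3.8638 = 23.1828.

T² ≈ 23.1828


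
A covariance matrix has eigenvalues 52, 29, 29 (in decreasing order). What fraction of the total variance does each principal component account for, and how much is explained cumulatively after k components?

Step 1 — total variance = trace(Sigma) = Σ λ_i = 52 + 29 + 29 = 110.

Step 2 — fraction explained by component i = λ_i / Σ λ:
  PC1: 52/110 = 0.4727
  PC2: 29/110 = 0.2636
  PC3: 29/110 = 0.2636

Step 3 — cumulative fraction after k components = (λ_1 + ... + λ_k) / Σ λ:
  k = 1: 52/110 = 0.4727
  k = 2: (52 + 29)/110 = 81/110 = 0.7364
  k = 3: (52 + 29 + 29)/110 = 110/110 = 1

Summary (fraction, with percent):

explained: PC1 0.4727 (47.27%), PC2 0.2636 (26.36%), PC3 0.2636 (26.36%);  cumulative: 0.4727, 0.7364, 1


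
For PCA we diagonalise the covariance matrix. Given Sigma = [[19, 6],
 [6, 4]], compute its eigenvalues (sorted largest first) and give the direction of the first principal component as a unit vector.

Step 1 — characteristic polynomial of 2×2 Sigma:
  det(Sigma - λI) = λ² - trace · λ + det = 0.
  trace = 19 + 4 = 23, det = 19·4 - (6)² = 40.
Step 2 — discriminant:
  Δ = trace² - 4·det = 529 - 160 = 369.
Step 3 — eigenvalues:
  λ = (trace ± √Δ)/2 = (23 ± 19.2094)/2,
  λ_1 = 21.1047,  λ_2 = 1.8953.

Step 4 — unit eigenvector for λ_1: solve (Sigma - λ_1 I)v = 0. First row:
  (19 - 21.1047)·v_x + (6)·v_y = 0, i.e. (-2.1047)·v_x + (6)·v_y = 0,
  so v ∝ (b, λ_1 - a) = (6, 2.1047) = u.
  ||u|| = √((6)² + (2.1047)²) = √(40.4297) ≈ 6.3584,
  v_1 = u/||u|| ≈ (0.9436, 0.331) (||v_1|| = 1).

λ_1 = 21.1047,  λ_2 = 1.8953;  v_1 ≈ (0.9436, 0.331)


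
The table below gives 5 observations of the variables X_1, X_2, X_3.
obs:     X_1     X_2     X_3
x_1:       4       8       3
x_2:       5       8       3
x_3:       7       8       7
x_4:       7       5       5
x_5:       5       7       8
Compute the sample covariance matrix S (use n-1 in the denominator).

Step 1 — column means:
  mean(X_1) = (4 + 5 + 7 + 7 + 5) / 5 = 28/5 = 5.6
  mean(X_2) = (8 + 8 + 8 + 5 + 7) / 5 = 36/5 = 7.2
  mean(X_3) = (3 + 3 + 7 + 5 + 8) / 5 = 26/5 = 5.2

Step 2 — sample covariance S[i,j] = (1/(n-1)) · Σ_k (x_{k,i} - mean_i) · (x_{k,j} - mean_j), with n-1 = 4.
  S[X_1,X_1] = ((-1.6)·(-1.6) + (-0.6)·(-0.6) + (1.4)·(1.4) + (1.4)·(1.4) + (-0.6)·(-0.6)) / 4 = 7.2/4 = 1.8
  S[X_1,X_2] = ((-1.6)·(0.8) + (-0.6)·(0.8) + (1.4)·(0.8) + (1.4)·(-2.2) + (-0.6)·(-0.2)) / 4 = -3.6/4 = -0.9
  S[X_1,X_3] = ((-1.6)·(-2.2) + (-0.6)·(-2.2) + (1.4)·(1.8) + (1.4)·(-0.2) + (-0.6)·(2.8)) / 4 = 5.4/4 = 1.35
  S[X_2,X_2] = ((0.8)·(0.8) + (0.8)·(0.8) + (0.8)·(0.8) + (-2.2)·(-2.2) + (-0.2)·(-0.2)) / 4 = 6.8/4 = 1.7
  S[X_2,X_3] = ((0.8)·(-2.2) + (0.8)·(-2.2) + (0.8)·(1.8) + (-2.2)·(-0.2) + (-0.2)·(2.8)) / 4 = -2.2/4 = -0.55
  S[X_3,X_3] = ((-2.2)·(-2.2) + (-2.2)·(-2.2) + (1.8)·(1.8) + (-0.2)·(-0.2) + (2.8)·(2.8)) / 4 = 20.8/4 = 5.2

S is symmetric (S[j,i] = S[i,j]). Assembling:

S = [[1.8, -0.9, 1.35],
 [-0.9, 1.7, -0.55],
 [1.35, -0.55, 5.2]]


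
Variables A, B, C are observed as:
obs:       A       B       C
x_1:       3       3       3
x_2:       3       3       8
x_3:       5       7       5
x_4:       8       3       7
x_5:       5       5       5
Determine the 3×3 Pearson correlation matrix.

Step 1 — column means:
  mean(A) = (3 + 3 + 5 + 8 + 5) / 5 = 24/5 = 4.8
  mean(B) = (3 + 3 + 7 + 3 + 5) / 5 = 21/5 = 4.2
  mean(C) = (3 + 8 + 5 + 7 + 5) / 5 = 28/5 = 5.6

Step 2 — sample variances and covariances s[i,j] = (1/(n-1)) · Σ_k (x_{k,i} - mean_i) · (x_{k,j} - mean_j), with n-1 = 4:
  s[A,A] = ((-1.8)·(-1.8) + (-1.8)·(-1.8) + (0.2)·(0.2) + (3.2)·(3.2) + (0.2)·(0.2)) / 4 = 16.8/4 = 4.2
  s[A,B] = ((-1.8)·(-1.2) + (-1.8)·(-1.2) + (0.2)·(2.8) + (3.2)·(-1.2) + (0.2)·(0.8)) / 4 = 1.2/4 = 0.3
  s[A,C] = ((-1.8)·(-2.6) + (-1.8)·(2.4) + (0.2)·(-0.6) + (3.2)·(1.4) + (0.2)·(-0.6)) / 4 = 4.6/4 = 1.15
  s[B,B] = ((-1.2)·(-1.2) + (-1.2)·(-1.2) + (2.8)·(2.8) + (-1.2)·(-1.2) + (0.8)·(0.8)) / 4 = 12.8/4 = 3.2
  s[B,C] = ((-1.2)·(-2.6) + (-1.2)·(2.4) + (2.8)·(-0.6) + (-1.2)·(1.4) + (0.8)·(-0.6)) / 4 = -3.6/4 = -0.9
  s[C,C] = ((-2.6)·(-2.6) + (2.4)·(2.4) + (-0.6)·(-0.6) + (1.4)·(1.4) + (-0.6)·(-0.6)) / 4 = 15.2/4 = 3.8
  Sample standard deviations s_i = √(s[i,i]):
  s(A) = √(4.2) = 2.0494
  s(B) = √(3.2) = 1.7889
  s(C) = √(3.8) = 1.9494

Step 3 — r_{ij} = s_{ij} / (s_i · s_j):
  r[A,A] = 1 (diagonal).
  r[A,B] = 0.3 / (2.0494 · 1.7889) = 0.3 / 3.6661 = 0.0818
  r[A,C] = 1.15 / (2.0494 · 1.9494) = 1.15 / 3.995 = 0.2879
  r[B,B] = 1 (diagonal).
  r[B,C] = -0.9 / (1.7889 · 1.9494) = -0.9 / 3.4871 = -0.2581
  r[C,C] = 1 (diagonal).

R is symmetric with unit diagonal. Assembling:

R = [[1, 0.0818, 0.2879],
 [0.0818, 1, -0.2581],
 [0.2879, -0.2581, 1]]


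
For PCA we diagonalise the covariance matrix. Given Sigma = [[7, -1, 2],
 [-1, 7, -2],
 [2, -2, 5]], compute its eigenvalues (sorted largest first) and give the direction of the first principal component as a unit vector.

Step 1 — characteristic polynomial p(λ) = det(λI - Sigma) = λ³ - tr·λ² + c_1·λ - det, where tr = trace, c_1 = sum of the principal 2×2 minors, det = det(Sigma):
  tr = 7 + 7 + 5 = 19,
  c_1 = (7·7 - (-1)²) + (7·5 - (2)²) + (7·5 - (-2)²) = 48 + 31 + 31 = 110,
  det = 7·(7·5 - (-2)²) - (-1)·((-1)·5 - (-2)·(2)) + (2)·((-1)·(-2) - 7·(2)) = 7·(31) - (-1)·(-1) + (2)·(-12) = 192.
  So p(λ) = λ³ - 19λ² + 110λ - 192.
Step 2 — look for an integer root (rational root theorem: any rational root is an integer divisor of 192). Testing λ = 6:
  p(6) = 216 - 684 + 660 - 192 = 0  ✓
  Dividing out (λ - 6): p(λ) = (λ - 6)(λ² - 13λ + 32).
Step 3 — remaining eigenvalues from the quadratic λ² - 13λ + 32 = 0:
  Δ = 13² - 4·32 = 169 - 128 = 41,  λ = (13 ± √41)/2 = (13 ± 6.4031)/2 ≈ 9.7016 or 3.2984.
  Sorted: λ_1 = 9.7016,  λ_2 = 6,  λ_3 = 3.2984  (check: sum = 19 = tr ✓).

Step 4 — unit eigenvector for λ_1 ≈ 9.7016: v spans the null space of (Sigma - λ_1 I), whose rows are
  r_1 = (-2.7016, -1, 2),  r_2 = (-1, -2.7016, -2),  r_3 = (2, -2, -4.7016).
  v is orthogonal to every row, so take v ∝ r_1 × r_2 = ((-1)·(-2) - (2)·(-2.7016), (2)·(-1) - (-2.7016)·(-2), (-2.7016)·(-2.7016) - (-1)·(-1)) ≈ (7.4031, -7.4031, 6.2984).
  Let u = (7.4031, -7.4031, 6.2984).
  ||u|| = √((7.4031)² + (-7.4031)² + (6.2984)²) = √(149.2828) ≈ 12.2181,  v_1 = u/||u|| ≈ (0.6059, -0.6059, 0.5155) (||v_1|| = 1).

λ_1 = 9.7016,  λ_2 = 6,  λ_3 = 3.2984;  v_1 ≈ (0.6059, -0.6059, 0.5155)


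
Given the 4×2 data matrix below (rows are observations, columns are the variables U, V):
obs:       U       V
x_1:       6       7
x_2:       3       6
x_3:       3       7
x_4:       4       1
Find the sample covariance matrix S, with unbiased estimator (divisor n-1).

Step 1 — column means:
  mean(U) = (6 + 3 + 3 + 4) / 4 = 16/4 = 4
  mean(V) = (7 + 6 + 7 + 1) / 4 = 21/4 = 5.25

Step 2 — sample covariance S[i,j] = (1/(n-1)) · Σ_k (x_{k,i} - mean_i) · (x_{k,j} - mean_j), with n-1 = 3.
  S[U,U] = ((2)·(2) + (-1)·(-1) + (-1)·(-1) + (0)·(0)) / 3 = 6/3 = 2
  S[U,V] = ((2)·(1.75) + (-1)·(0.75) + (-1)·(1.75) + (0)·(-4.25)) / 3 = 1/3 = 0.3333
  S[V,V] = ((1.75)·(1.75) + (0.75)·(0.75) + (1.75)·(1.75) + (-4.25)·(-4.25)) / 3 = 24.75/3 = 8.25

S is symmetric (S[j,i] = S[i,j]). Assembling:

S = [[2, 0.3333],
 [0.3333, 8.25]]


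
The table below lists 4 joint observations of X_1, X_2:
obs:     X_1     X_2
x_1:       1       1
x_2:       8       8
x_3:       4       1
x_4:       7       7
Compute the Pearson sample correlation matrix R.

Step 1 — column means:
  mean(X_1) = (1 + 8 + 4 + 7) / 4 = 20/4 = 5
  mean(X_2) = (1 + 8 + 1 + 7) / 4 = 17/4 = 4.25

Step 2 — sample variances and covariances s[i,j] = (1/(n-1)) · Σ_k (x_{k,i} - mean_i) · (x_{k,j} - mean_j), with n-1 = 3:
  s[X_1,X_1] = ((-4)·(-4) + (3)·(3) + (-1)·(-1) + (2)·(2)) / 3 = 30/3 = 10
  s[X_1,X_2] = ((-4)·(-3.25) + (3)·(3.75) + (-1)·(-3.25) + (2)·(2.75)) / 3 = 33/3 = 11
  s[X_2,X_2] = ((-3.25)·(-3.25) + (3.75)·(3.75) + (-3.25)·(-3.25) + (2.75)·(2.75)) / 3 = 42.75/3 = 14.25
  Sample standard deviations s_i = √(s[i,i]):
  s(X_1) = √(10) = 3.1623
  s(X_2) = √(14.25) = 3.7749

Step 3 — r_{ij} = s_{ij} / (s_i · s_j):
  r[X_1,X_1] = 1 (diagonal).
  r[X_1,X_2] = 11 / (3.1623 · 3.7749) = 11 / 11.9373 = 0.9215
  r[X_2,X_2] = 1 (diagonal).

R is symmetric with unit diagonal. Assembling:

R = [[1, 0.9215],
 [0.9215, 1]]


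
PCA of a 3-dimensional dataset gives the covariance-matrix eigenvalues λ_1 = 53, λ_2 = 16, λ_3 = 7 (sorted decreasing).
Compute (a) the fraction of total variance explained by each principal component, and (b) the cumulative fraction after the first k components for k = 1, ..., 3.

Step 1 — total variance = trace(Sigma) = Σ λ_i = 53 + 16 + 7 = 76.

Step 2 — fraction explained by component i = λ_i / Σ λ:
  PC1: 53/76 = 0.6974
  PC2: 16/76 = 0.2105
  PC3: 7/76 = 0.0921

Step 3 — cumulative fraction after k components = (λ_1 + ... + λ_k) / Σ λ:
  k = 1: 53/76 = 0.6974
  k = 2: (53 + 16)/76 = 69/76 = 0.9079
  k = 3: (53 + 16 + 7)/76 = 76/76 = 1

Summary (fraction, with percent):

explained: PC1 0.6974 (69.74%), PC2 0.2105 (21.05%), PC3 0.0921 (9.21%);  cumulative: 0.6974, 0.9079, 1


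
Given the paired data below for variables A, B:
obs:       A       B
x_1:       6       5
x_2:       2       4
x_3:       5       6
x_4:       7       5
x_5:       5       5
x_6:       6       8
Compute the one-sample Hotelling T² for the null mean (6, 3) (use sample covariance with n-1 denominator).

Step 1 — sample mean vector:
  mean(A) = (6 + 2 + 5 + 7 + 5 + 6) / 6 = 31/6 = 5.1667
  mean(B) = (5 + 4 + 6 + 5 + 5 + 8) / 6 = 33/6 = 5.5
  x̄ = (5.1667, 5.5),  deviation x̄ - mu_0 = (5.1667, 5.5) - (6, 3) = (-0.8333, 2.5).

Step 2 — sample covariance matrix, S[i,j] = (1/(n-1)) · Σ_k (x_{k,i} - mean_i) · (x_{k,j} - mean_j), divisor n-1 = 5:
  S[A,A] = ((0.8333)·(0.8333) + (-3.1667)·(-3.1667) + (-0.1667)·(-0.1667) + (1.8333)·(1.8333) + (-0.1667)·(-0.1667) + (0.8333)·(0.8333)) / 5 = 14.8333/5 = 2.9667
  S[A,B] = ((0.8333)·(-0.5) + (-3.1667)·(-1.5) + (-0.1667)·(0.5) + (1.8333)·(-0.5) + (-0.1667)·(-0.5) + (0.8333)·(2.5)) / 5 = 5.5/5 = 1.1
  S[B,B] = ((-0.5)·(-0.5) + (-1.5)·(-1.5) + (0.5)·(0.5) + (-0.5)·(-0.5) + (-0.5)·(-0.5) + (2.5)·(2.5)) / 5 = 9.5/5 = 1.9
  S = [[2.9667, 1.1],
 [1.1, 1.9]].

Step 3 — invert S. det(S) = 2.9667·1.9 - (1.1)² = 4.4267.
  S^{-1} = (1/det) · [[d, -b], [-b, a]] = [[0.4292, -0.2485],
 [-0.2485, 0.6702]].

Step 4 — quadratic form (x̄ - mu_0)^T · S^{-1} · (x̄ - mu_0):
  S^{-1} · (x̄ - mu_0) = (-0.9789, 1.8825),
  (x̄ - mu_0)^T · [...] = (-0.8333)·(-0.9789) + (2.5)·(1.8825) = 5.5221.

Step 5 — scale by n: T² = 6 · 5.5221 = 33.1325.

T² ≈ 33.1325


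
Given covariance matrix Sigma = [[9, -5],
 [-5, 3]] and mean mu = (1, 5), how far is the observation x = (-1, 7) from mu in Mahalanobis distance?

Step 1 — centre the observation: (x - mu) = (-2, 2).

Step 2 — invert Sigma. det(Sigma) = 9·3 - (-5)² = 2.
  Sigma^{-1} = (1/det) · [[d, -b], [-b, a]] = [[1.5, 2.5],
 [2.5, 4.5]].

Step 3 — form the quadratic (x - mu)^T · Sigma^{-1} · (x - mu):
  Sigma^{-1} · (x - mu) = (2, 4).
  (x - mu)^T · [Sigma^{-1} · (x - mu)] = (-2)·(2) + (2)·(4) = 4.

Step 4 — take square root: d = √(4) ≈ 2.

d(x, mu) = √(4) ≈ 2


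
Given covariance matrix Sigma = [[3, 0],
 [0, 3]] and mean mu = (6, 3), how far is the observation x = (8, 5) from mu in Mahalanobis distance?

Step 1 — centre the observation: (x - mu) = (2, 2).

Step 2 — invert Sigma. det(Sigma) = 3·3 - (0)² = 9.
  Sigma^{-1} = (1/det) · [[d, -b], [-b, a]] = [[0.3333, 0],
 [0, 0.3333]].

Step 3 — form the quadratic (x - mu)^T · Sigma^{-1} · (x - mu):
  Sigma^{-1} · (x - mu) = (0.6667, 0.6667).
  (x - mu)^T · [Sigma^{-1} · (x - mu)] = (2)·(0.6667) + (2)·(0.6667) = 2.6667.

Step 4 — take square root: d = √(2.6667) ≈ 1.633.

d(x, mu) = √(2.6667) ≈ 1.633


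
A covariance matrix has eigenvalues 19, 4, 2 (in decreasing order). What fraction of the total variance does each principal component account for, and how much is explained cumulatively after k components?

Step 1 — total variance = trace(Sigma) = Σ λ_i = 19 + 4 + 2 = 25.

Step 2 — fraction explained by component i = λ_i / Σ λ:
  PC1: 19/25 = 0.76
  PC2: 4/25 = 0.16
  PC3: 2/25 = 0.08

Step 3 — cumulative fraction after k components = (λ_1 + ... + λ_k) / Σ λ:
  k = 1: 19/25 = 0.76
  k = 2: (19 + 4)/25 = 23/25 = 0.92
  k = 3: (19 + 4 + 2)/25 = 25/25 = 1

Summary (fraction, with percent):

explained: PC1 0.76 (76%), PC2 0.16 (16%), PC3 0.08 (8%);  cumulative: 0.76, 0.92, 1


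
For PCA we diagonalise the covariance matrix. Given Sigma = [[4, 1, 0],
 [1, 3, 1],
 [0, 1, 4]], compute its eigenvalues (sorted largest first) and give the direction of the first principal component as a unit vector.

Step 1 — characteristic polynomial p(λ) = det(λI - Sigma) = λ³ - tr·λ² + c_1·λ - det, where tr = trace, c_1 = sum of the principal 2×2 minors, det = det(Sigma):
  tr = 4 + 3 + 4 = 11,
  c_1 = (4·3 - (1)²) + (4·4 - (0)²) + (3·4 - (1)²) = 11 + 16 + 11 = 38,
  det = 4·(3·4 - (1)²) - (1)·((1)·4 - (1)·(0)) + (0)·((1)·(1) - 3·(0)) = 4·(11) - (1)·(4) + (0)·(1) = 40.
  So p(λ) = λ³ - 11λ² + 38λ - 40.
Step 2 — look for an integer root (rational root theorem: any rational root is an integer divisor of 40). Testing λ = 2:
  p(2) = 8 - 44 + 76 - 40 = 0  ✓
  Dividing out (λ - 2): p(λ) = (λ - 2)(λ² - 9λ + 20).
Step 3 — remaining eigenvalues from the quadratic λ² - 9λ + 20 = 0:
  Δ = 9² - 4·20 = 81 - 80 = 1,  λ = (9 ± √1)/2 = (9 ± 1)/2 = 5 or 4.
  Sorted: λ_1 = 5,  λ_2 = 4,  λ_3 = 2  (check: sum = 11 = tr ✓).

Step 4 — unit eigenvector for λ_1 = 5: v spans the null space of (Sigma - λ_1 I), whose rows are
  r_1 = (-1, 1, 0),  r_2 = (1, -2, 1),  r_3 = (0, 1, -1).
  v is orthogonal to every row, so take v ∝ r_1 × r_2 = ((1)·(1) - (0)·(-2), (0)·(1) - (-1)·(1), (-1)·(-2) - (1)·(1)) = (1, 1, 1).
  Let u = (1, 1, 1).
  ||u|| = √((1)² + (1)² + (1)²) = √(3) ≈ 1.7321,  v_1 = u/||u|| ≈ (0.5774, 0.5774, 0.5774) (||v_1|| = 1).

λ_1 = 5,  λ_2 = 4,  λ_3 = 2;  v_1 ≈ (0.5774, 0.5774, 0.5774)


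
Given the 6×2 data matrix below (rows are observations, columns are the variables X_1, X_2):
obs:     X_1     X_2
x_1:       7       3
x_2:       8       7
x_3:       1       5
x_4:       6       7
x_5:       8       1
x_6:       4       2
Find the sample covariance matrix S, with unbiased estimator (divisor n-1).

Step 1 — column means:
  mean(X_1) = (7 + 8 + 1 + 6 + 8 + 4) / 6 = 34/6 = 5.6667
  mean(X_2) = (3 + 7 + 5 + 7 + 1 + 2) / 6 = 25/6 = 4.1667

Step 2 — sample covariance S[i,j] = (1/(n-1)) · Σ_k (x_{k,i} - mean_i) · (x_{k,j} - mean_j), with n-1 = 5.
  S[X_1,X_1] = ((1.3333)·(1.3333) + (2.3333)·(2.3333) + (-4.6667)·(-4.6667) + (0.3333)·(0.3333) + (2.3333)·(2.3333) + (-1.6667)·(-1.6667)) / 5 = 37.3333/5 = 7.4667
  S[X_1,X_2] = ((1.3333)·(-1.1667) + (2.3333)·(2.8333) + (-4.6667)·(0.8333) + (0.3333)·(2.8333) + (2.3333)·(-3.1667) + (-1.6667)·(-2.1667)) / 5 = -1.6667/5 = -0.3333
  S[X_2,X_2] = ((-1.1667)·(-1.1667) + (2.8333)·(2.8333) + (0.8333)·(0.8333) + (2.8333)·(2.8333) + (-3.1667)·(-3.1667) + (-2.1667)·(-2.1667)) / 5 = 32.8333/5 = 6.5667

S is symmetric (S[j,i] = S[i,j]). Assembling:

S = [[7.4667, -0.3333],
 [-0.3333, 6.5667]]


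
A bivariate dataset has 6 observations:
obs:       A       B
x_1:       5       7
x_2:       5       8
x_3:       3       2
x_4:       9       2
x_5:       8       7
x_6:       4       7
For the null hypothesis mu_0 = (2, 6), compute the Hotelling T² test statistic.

Step 1 — sample mean vector:
  mean(A) = (5 + 5 + 3 + 9 + 8 + 4) / 6 = 34/6 = 5.6667
  mean(B) = (7 + 8 + 2 + 2 + 7 + 7) / 6 = 33/6 = 5.5
  x̄ = (5.6667, 5.5),  deviation x̄ - mu_0 = (5.6667, 5.5) - (2, 6) = (3.6667, -0.5).

Step 2 — sample covariance matrix, S[i,j] = (1/(n-1)) · Σ_k (x_{k,i} - mean_i) · (x_{k,j} - mean_j), divisor n-1 = 5:
  S[A,A] = ((-0.6667)·(-0.6667) + (-0.6667)·(-0.6667) + (-2.6667)·(-2.6667) + (3.3333)·(3.3333) + (2.3333)·(2.3333) + (-1.6667)·(-1.6667)) / 5 = 27.3333/5 = 5.4667
  S[A,B] = ((-0.6667)·(1.5) + (-0.6667)·(2.5) + (-2.6667)·(-3.5) + (3.3333)·(-3.5) + (2.3333)·(1.5) + (-1.6667)·(1.5)) / 5 = -4/5 = -0.8
  S[B,B] = ((1.5)·(1.5) + (2.5)·(2.5) + (-3.5)·(-3.5) + (-3.5)·(-3.5) + (1.5)·(1.5) + (1.5)·(1.5)) / 5 = 37.5/5 = 7.5
  S = [[5.4667, -0.8],
 [-0.8, 7.5]].

Step 3 — invert S. det(S) = 5.4667·7.5 - (-0.8)² = 40.36.
  S^{-1} = (1/det) · [[d, -b], [-b, a]] = [[0.1858, 0.0198],
 [0.0198, 0.1354]].

Step 4 — quadratic form (x̄ - mu_0)^T · S^{-1} · (x̄ - mu_0):
  S^{-1} · (x̄ - mu_0) = (0.6715, 0.005),
  (x̄ - mu_0)^T · [...] = (3.6667)·(0.6715) + (-0.5)·(0.005) = 2.4595.

Step 5 — scale by n: T² = 6 · 2.4595 = 14.7572.

T² ≈ 14.7572


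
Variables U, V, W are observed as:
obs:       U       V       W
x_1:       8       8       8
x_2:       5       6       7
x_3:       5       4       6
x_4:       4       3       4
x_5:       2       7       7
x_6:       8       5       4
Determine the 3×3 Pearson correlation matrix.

Step 1 — column means:
  mean(U) = (8 + 5 + 5 + 4 + 2 + 8) / 6 = 32/6 = 5.3333
  mean(V) = (8 + 6 + 4 + 3 + 7 + 5) / 6 = 33/6 = 5.5
  mean(W) = (8 + 7 + 6 + 4 + 7 + 4) / 6 = 36/6 = 6

Step 2 — sample variances and covariances s[i,j] = (1/(n-1)) · Σ_k (x_{k,i} - mean_i) · (x_{k,j} - mean_j), with n-1 = 5:
  s[U,U] = ((2.6667)·(2.6667) + (-0.3333)·(-0.3333) + (-0.3333)·(-0.3333) + (-1.3333)·(-1.3333) + (-3.3333)·(-3.3333) + (2.6667)·(2.6667)) / 5 = 27.3333/5 = 5.4667
  s[U,V] = ((2.6667)·(2.5) + (-0.3333)·(0.5) + (-0.3333)·(-1.5) + (-1.3333)·(-2.5) + (-3.3333)·(1.5) + (2.6667)·(-0.5)) / 5 = 4/5 = 0.8
  s[U,W] = ((2.6667)·(2) + (-0.3333)·(1) + (-0.3333)·(0) + (-1.3333)·(-2) + (-3.3333)·(1) + (2.6667)·(-2)) / 5 = -1/5 = -0.2
  s[V,V] = ((2.5)·(2.5) + (0.5)·(0.5) + (-1.5)·(-1.5) + (-2.5)·(-2.5) + (1.5)·(1.5) + (-0.5)·(-0.5)) / 5 = 17.5/5 = 3.5
  s[V,W] = ((2.5)·(2) + (0.5)·(1) + (-1.5)·(0) + (-2.5)·(-2) + (1.5)·(1) + (-0.5)·(-2)) / 5 = 13/5 = 2.6
  s[W,W] = ((2)·(2) + (1)·(1) + (0)·(0) + (-2)·(-2) + (1)·(1) + (-2)·(-2)) / 5 = 14/5 = 2.8
  Sample standard deviations s_i = √(s[i,i]):
  s(U) = √(5.4667) = 2.3381
  s(V) = √(3.5) = 1.8708
  s(W) = √(2.8) = 1.6733

Step 3 — r_{ij} = s_{ij} / (s_i · s_j):
  r[U,U] = 1 (diagonal).
  r[U,V] = 0.8 / (2.3381 · 1.8708) = 0.8 / 4.3742 = 0.1829
  r[U,W] = -0.2 / (2.3381 · 1.6733) = -0.2 / 3.9124 = -0.0511
  r[V,V] = 1 (diagonal).
  r[V,W] = 2.6 / (1.8708 · 1.6733) = 2.6 / 3.1305 = 0.8305
  r[W,W] = 1 (diagonal).

R is symmetric with unit diagonal. Assembling:

R = [[1, 0.1829, -0.0511],
 [0.1829, 1, 0.8305],
 [-0.0511, 0.8305, 1]]


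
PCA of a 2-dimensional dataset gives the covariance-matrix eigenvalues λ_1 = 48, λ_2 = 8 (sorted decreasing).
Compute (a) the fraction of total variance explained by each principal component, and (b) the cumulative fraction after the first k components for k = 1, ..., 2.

Step 1 — total variance = trace(Sigma) = Σ λ_i = 48 + 8 = 56.

Step 2 — fraction explained by component i = λ_i / Σ λ:
  PC1: 48/56 = 0.8571
  PC2: 8/56 = 0.1429

Step 3 — cumulative fraction after k components = (λ_1 + ... + λ_k) / Σ λ:
  k = 1: 48/56 = 0.8571
  k = 2: (48 + 8)/56 = 56/56 = 1

Summary (fraction, with percent):

explained: PC1 0.8571 (85.71%), PC2 0.1429 (14.29%);  cumulative: 0.8571, 1


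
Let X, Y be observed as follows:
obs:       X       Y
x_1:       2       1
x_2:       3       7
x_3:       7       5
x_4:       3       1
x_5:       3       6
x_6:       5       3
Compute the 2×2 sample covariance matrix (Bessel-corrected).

Step 1 — column means:
  mean(X) = (2 + 3 + 7 + 3 + 3 + 5) / 6 = 23/6 = 3.8333
  mean(Y) = (1 + 7 + 5 + 1 + 6 + 3) / 6 = 23/6 = 3.8333

Step 2 — sample covariance S[i,j] = (1/(n-1)) · Σ_k (x_{k,i} - mean_i) · (x_{k,j} - mean_j), with n-1 = 5.
  S[X,X] = ((-1.8333)·(-1.8333) + (-0.8333)·(-0.8333) + (3.1667)·(3.1667) + (-0.8333)·(-0.8333) + (-0.8333)·(-0.8333) + (1.1667)·(1.1667)) / 5 = 16.8333/5 = 3.3667
  S[X,Y] = ((-1.8333)·(-2.8333) + (-0.8333)·(3.1667) + (3.1667)·(1.1667) + (-0.8333)·(-2.8333) + (-0.8333)·(2.1667) + (1.1667)·(-0.8333)) / 5 = 5.8333/5 = 1.1667
  S[Y,Y] = ((-2.8333)·(-2.8333) + (3.1667)·(3.1667) + (1.1667)·(1.1667) + (-2.8333)·(-2.8333) + (2.1667)·(2.1667) + (-0.8333)·(-0.8333)) / 5 = 32.8333/5 = 6.5667

S is symmetric (S[j,i] = S[i,j]). Assembling:

S = [[3.3667, 1.1667],
 [1.1667, 6.5667]]


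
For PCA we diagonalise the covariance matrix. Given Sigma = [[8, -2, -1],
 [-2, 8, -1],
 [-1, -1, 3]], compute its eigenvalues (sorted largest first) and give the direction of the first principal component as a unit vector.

Step 1 — characteristic polynomial p(λ) = det(λI - Sigma) = λ³ - tr·λ² + c_1·λ - det, where tr = trace, c_1 = sum of the principal 2×2 minors, det = det(Sigma):
  tr = 8 + 8 + 3 = 19,
  c_1 = (8·8 - (-2)²) + (8·3 - (-1)²) + (8·3 - (-1)²) = 60 + 23 + 23 = 106,
  det = 8·(8·3 - (-1)²) - (-2)·((-2)·3 - (-1)·(-1)) + (-1)·((-2)·(-1) - 8·(-1)) = 8·(23) - (-2)·(-7) + (-1)·(10) = 160.
  So p(λ) = λ³ - 19λ² + 106λ - 160.
Step 2 — look for an integer root (rational root theorem: any rational root is an integer divisor of 160). Testing λ = 10:
  p(10) = 1000 - 1900 + 1060 - 160 = 0  ✓
  Dividing out (λ - 10): p(λ) = (λ - 10)(λ² - 9λ + 16).
Step 3 — remaining eigenvalues from the quadratic λ² - 9λ + 16 = 0:
  Δ = 9² - 4·16 = 81 - 64 = 17,  λ = (9 ± √17)/2 = (9 ± 4.1231)/2 ≈ 6.5616 or 2.4384.
  Sorted: λ_1 = 10,  λ_2 = 6.5616,  λ_3 = 2.4384  (check: sum = 19 = tr ✓).

Step 4 — unit eigenvector for λ_1 = 10: v spans the null space of (Sigma - λ_1 I), whose rows are
  r_1 = (-2, -2, -1),  r_2 = (-2, -2, -1),  r_3 = (-1, -1, -7).
  v is orthogonal to every row, so take v ∝ r_1 × r_3 = ((-2)·(-7) - (-1)·(-1), (-1)·(-1) - (-2)·(-7), (-2)·(-1) - (-2)·(-1)) = (13, -13, 0).
  Rescale (divide by 13): u = (1, -1, 0).
  ||u|| = √((1)² + (-1)² + (0)²) = √(2) ≈ 1.4142,  v_1 = u/||u|| ≈ (0.7071, -0.7071, 0) (||v_1|| = 1).

λ_1 = 10,  λ_2 = 6.5616,  λ_3 = 2.4384;  v_1 ≈ (0.7071, -0.7071, 0)


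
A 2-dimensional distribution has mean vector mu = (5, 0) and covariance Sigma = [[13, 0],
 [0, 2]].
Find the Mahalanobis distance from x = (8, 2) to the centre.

Step 1 — centre the observation: (x - mu) = (3, 2).

Step 2 — invert Sigma. det(Sigma) = 13·2 - (0)² = 26.
  Sigma^{-1} = (1/det) · [[d, -b], [-b, a]] = [[0.0769, 0],
 [0, 0.5]].

Step 3 — form the quadratic (x - mu)^T · Sigma^{-1} · (x - mu):
  Sigma^{-1} · (x - mu) = (0.2308, 1).
  (x - mu)^T · [Sigma^{-1} · (x - mu)] = (3)·(0.2308) + (2)·(1) = 2.6923.

Step 4 — take square root: d = √(2.6923) ≈ 1.6408.

d(x, mu) = √(2.6923) ≈ 1.6408


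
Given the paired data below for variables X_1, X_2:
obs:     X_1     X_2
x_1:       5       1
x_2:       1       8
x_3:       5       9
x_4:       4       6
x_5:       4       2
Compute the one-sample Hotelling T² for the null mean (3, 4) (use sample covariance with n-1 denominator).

Step 1 — sample mean vector:
  mean(X_1) = (5 + 1 + 5 + 4 + 4) / 5 = 19/5 = 3.8
  mean(X_2) = (1 + 8 + 9 + 6 + 2) / 5 = 26/5 = 5.2
  x̄ = (3.8, 5.2),  deviation x̄ - mu_0 = (3.8, 5.2) - (3, 4) = (0.8, 1.2).

Step 2 — sample covariance matrix, S[i,j] = (1/(n-1)) · Σ_k (x_{k,i} - mean_i) · (x_{k,j} - mean_j), divisor n-1 = 4:
  S[X_1,X_1] = ((1.2)·(1.2) + (-2.8)·(-2.8) + (1.2)·(1.2) + (0.2)·(0.2) + (0.2)·(0.2)) / 4 = 10.8/4 = 2.7
  S[X_1,X_2] = ((1.2)·(-4.2) + (-2.8)·(2.8) + (1.2)·(3.8) + (0.2)·(0.8) + (0.2)·(-3.2)) / 4 = -8.8/4 = -2.2
  S[X_2,X_2] = ((-4.2)·(-4.2) + (2.8)·(2.8) + (3.8)·(3.8) + (0.8)·(0.8) + (-3.2)·(-3.2)) / 4 = 50.8/4 = 12.7
  S = [[2.7, -2.2],
 [-2.2, 12.7]].

Step 3 — invert S. det(S) = 2.7·12.7 - (-2.2)² = 29.45.
  S^{-1} = (1/det) · [[d, -b], [-b, a]] = [[0.4312, 0.0747],
 [0.0747, 0.0917]].

Step 4 — quadratic form (x̄ - mu_0)^T · S^{-1} · (x̄ - mu_0):
  S^{-1} · (x̄ - mu_0) = (0.4346, 0.1698),
  (x̄ - mu_0)^T · [...] = (0.8)·(0.4346) + (1.2)·(0.1698) = 0.5514.

Step 5 — scale by n: T² = 5 · 0.5514 = 2.7572.

T² ≈ 2.7572


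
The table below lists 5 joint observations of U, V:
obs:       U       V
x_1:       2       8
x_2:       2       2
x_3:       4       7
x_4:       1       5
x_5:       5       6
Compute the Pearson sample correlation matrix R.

Step 1 — column means:
  mean(U) = (2 + 2 + 4 + 1 + 5) / 5 = 14/5 = 2.8
  mean(V) = (8 + 2 + 7 + 5 + 6) / 5 = 28/5 = 5.6

Step 2 — sample variances and covariances s[i,j] = (1/(n-1)) · Σ_k (x_{k,i} - mean_i) · (x_{k,j} - mean_j), with n-1 = 4:
  s[U,U] = ((-0.8)·(-0.8) + (-0.8)·(-0.8) + (1.2)·(1.2) + (-1.8)·(-1.8) + (2.2)·(2.2)) / 4 = 10.8/4 = 2.7
  s[U,V] = ((-0.8)·(2.4) + (-0.8)·(-3.6) + (1.2)·(1.4) + (-1.8)·(-0.6) + (2.2)·(0.4)) / 4 = 4.6/4 = 1.15
  s[V,V] = ((2.4)·(2.4) + (-3.6)·(-3.6) + (1.4)·(1.4) + (-0.6)·(-0.6) + (0.4)·(0.4)) / 4 = 21.2/4 = 5.3
  Sample standard deviations s_i = √(s[i,i]):
  s(U) = √(2.7) = 1.6432
  s(V) = √(5.3) = 2.3022

Step 3 — r_{ij} = s_{ij} / (s_i · s_j):
  r[U,U] = 1 (diagonal).
  r[U,V] = 1.15 / (1.6432 · 2.3022) = 1.15 / 3.7829 = 0.304
  r[V,V] = 1 (diagonal).

R is symmetric with unit diagonal. Assembling:

R = [[1, 0.304],
 [0.304, 1]]


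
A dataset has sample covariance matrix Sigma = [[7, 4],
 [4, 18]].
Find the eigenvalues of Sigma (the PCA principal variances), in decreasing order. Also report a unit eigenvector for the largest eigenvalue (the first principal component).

Step 1 — characteristic polynomial of 2×2 Sigma:
  det(Sigma - λI) = λ² - trace · λ + det = 0.
  trace = 7 + 18 = 25, det = 7·18 - (4)² = 110.
Step 2 — discriminant:
  Δ = trace² - 4·det = 625 - 440 = 185.
Step 3 — eigenvalues:
  λ = (trace ± √Δ)/2 = (25 ± 13.6015)/2,
  λ_1 = 19.3007,  λ_2 = 5.6993.

Step 4 — unit eigenvector for λ_1: solve (Sigma - λ_1 I)v = 0. First row:
  (7 - 19.3007)·v_x + (4)·v_y = 0, i.e. (-12.3007)·v_x + (4)·v_y = 0,
  so v ∝ (b, λ_1 - a) = (4, 12.3007) = u.
  ||u|| = √((4)² + (12.3007)²) = √(167.3081) ≈ 12.9348,
  v_1 = u/||u|| ≈ (0.3092, 0.951) (||v_1|| = 1).

λ_1 = 19.3007,  λ_2 = 5.6993;  v_1 ≈ (0.3092, 0.951)


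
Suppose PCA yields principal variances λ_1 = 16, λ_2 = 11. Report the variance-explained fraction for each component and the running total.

Step 1 — total variance = trace(Sigma) = Σ λ_i = 16 + 11 = 27.

Step 2 — fraction explained by component i = λ_i / Σ λ:
  PC1: 16/27 = 0.5926
  PC2: 11/27 = 0.4074

Step 3 — cumulative fraction after k components = (λ_1 + ... + λ_k) / Σ λ:
  k = 1: 16/27 = 0.5926
  k = 2: (16 + 11)/27 = 27/27 = 1

Summary (fraction, with percent):

explained: PC1 0.5926 (59.26%), PC2 0.4074 (40.74%);  cumulative: 0.5926, 1


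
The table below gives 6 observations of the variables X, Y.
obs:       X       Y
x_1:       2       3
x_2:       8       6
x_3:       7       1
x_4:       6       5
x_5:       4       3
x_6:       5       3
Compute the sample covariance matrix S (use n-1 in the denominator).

Step 1 — column means:
  mean(X) = (2 + 8 + 7 + 6 + 4 + 5) / 6 = 32/6 = 5.3333
  mean(Y) = (3 + 6 + 1 + 5 + 3 + 3) / 6 = 21/6 = 3.5

Step 2 — sample covariance S[i,j] = (1/(n-1)) · Σ_k (x_{k,i} - mean_i) · (x_{k,j} - mean_j), with n-1 = 5.
  S[X,X] = ((-3.3333)·(-3.3333) + (2.6667)·(2.6667) + (1.6667)·(1.6667) + (0.6667)·(0.6667) + (-1.3333)·(-1.3333) + (-0.3333)·(-0.3333)) / 5 = 23.3333/5 = 4.6667
  S[X,Y] = ((-3.3333)·(-0.5) + (2.6667)·(2.5) + (1.6667)·(-2.5) + (0.6667)·(1.5) + (-1.3333)·(-0.5) + (-0.3333)·(-0.5)) / 5 = 6/5 = 1.2
  S[Y,Y] = ((-0.5)·(-0.5) + (2.5)·(2.5) + (-2.5)·(-2.5) + (1.5)·(1.5) + (-0.5)·(-0.5) + (-0.5)·(-0.5)) / 5 = 15.5/5 = 3.1

S is symmetric (S[j,i] = S[i,j]). Assembling:

S = [[4.6667, 1.2],
 [1.2, 3.1]]


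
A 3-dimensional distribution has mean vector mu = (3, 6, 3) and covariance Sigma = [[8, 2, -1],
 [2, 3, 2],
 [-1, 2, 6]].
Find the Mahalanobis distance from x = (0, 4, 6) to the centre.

Step 1 — centre the observation: (x - mu) = (-3, -2, 3).

Step 2 — invert Sigma (cofactor / det for 3×3, or solve directly):
  Sigma^{-1} = [[0.1818, -0.1818, 0.0909],
 [-0.1818, 0.6104, -0.2338],
 [0.0909, -0.2338, 0.2597]].

Step 3 — form the quadratic (x - mu)^T · Sigma^{-1} · (x - mu):
  Sigma^{-1} · (x - mu) = (0.0909, -1.3766, 0.974).
  (x - mu)^T · [Sigma^{-1} · (x - mu)] = (-3)·(0.0909) + (-2)·(-1.3766) + (3)·(0.974) = 5.4026.

Step 4 — take square root: d = √(5.4026) ≈ 2.3243.

d(x, mu) = √(5.4026) ≈ 2.3243


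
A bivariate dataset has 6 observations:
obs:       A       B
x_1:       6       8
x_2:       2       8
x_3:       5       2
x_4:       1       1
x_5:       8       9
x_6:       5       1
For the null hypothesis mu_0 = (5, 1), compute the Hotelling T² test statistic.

Step 1 — sample mean vector:
  mean(A) = (6 + 2 + 5 + 1 + 8 + 5) / 6 = 27/6 = 4.5
  mean(B) = (8 + 8 + 2 + 1 + 9 + 1) / 6 = 29/6 = 4.8333
  x̄ = (4.5, 4.8333),  deviation x̄ - mu_0 = (4.5, 4.8333) - (5, 1) = (-0.5, 3.8333).

Step 2 — sample covariance matrix, S[i,j] = (1/(n-1)) · Σ_k (x_{k,i} - mean_i) · (x_{k,j} - mean_j), divisor n-1 = 5:
  S[A,A] = ((1.5)·(1.5) + (-2.5)·(-2.5) + (0.5)·(0.5) + (-3.5)·(-3.5) + (3.5)·(3.5) + (0.5)·(0.5)) / 5 = 33.5/5 = 6.7
  S[A,B] = ((1.5)·(3.1667) + (-2.5)·(3.1667) + (0.5)·(-2.8333) + (-3.5)·(-3.8333) + (3.5)·(4.1667) + (0.5)·(-3.8333)) / 5 = 21.5/5 = 4.3
  S[B,B] = ((3.1667)·(3.1667) + (3.1667)·(3.1667) + (-2.8333)·(-2.8333) + (-3.8333)·(-3.8333) + (4.1667)·(4.1667) + (-3.8333)·(-3.8333)) / 5 = 74.8333/5 = 14.9667
  S = [[6.7, 4.3],
 [4.3, 14.9667]].

Step 3 — invert S. det(S) = 6.7·14.9667 - (4.3)² = 81.7867.
  S^{-1} = (1/det) · [[d, -b], [-b, a]] = [[0.183, -0.0526],
 [-0.0526, 0.0819]].

Step 4 — quadratic form (x̄ - mu_0)^T · S^{-1} · (x̄ - mu_0):
  S^{-1} · (x̄ - mu_0) = (-0.293, 0.3403),
  (x̄ - mu_0)^T · [...] = (-0.5)·(-0.293) + (3.8333)·(0.3403) = 1.4511.

Step 5 — scale by n: T² = 6 · 1.4511 = 8.7064.

T² ≈ 8.7064


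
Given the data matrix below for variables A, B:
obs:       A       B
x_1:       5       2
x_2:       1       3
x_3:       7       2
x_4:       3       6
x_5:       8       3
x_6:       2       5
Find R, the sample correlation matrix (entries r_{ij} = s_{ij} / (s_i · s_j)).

Step 1 — column means:
  mean(A) = (5 + 1 + 7 + 3 + 8 + 2) / 6 = 26/6 = 4.3333
  mean(B) = (2 + 3 + 2 + 6 + 3 + 5) / 6 = 21/6 = 3.5

Step 2 — sample variances and covariances s[i,j] = (1/(n-1)) · Σ_k (x_{k,i} - mean_i) · (x_{k,j} - mean_j), with n-1 = 5:
  s[A,A] = ((0.6667)·(0.6667) + (-3.3333)·(-3.3333) + (2.6667)·(2.6667) + (-1.3333)·(-1.3333) + (3.6667)·(3.6667) + (-2.3333)·(-2.3333)) / 5 = 39.3333/5 = 7.8667
  s[A,B] = ((0.6667)·(-1.5) + (-3.3333)·(-0.5) + (2.6667)·(-1.5) + (-1.3333)·(2.5) + (3.6667)·(-0.5) + (-2.3333)·(1.5)) / 5 = -12/5 = -2.4
  s[B,B] = ((-1.5)·(-1.5) + (-0.5)·(-0.5) + (-1.5)·(-1.5) + (2.5)·(2.5) + (-0.5)·(-0.5) + (1.5)·(1.5)) / 5 = 13.5/5 = 2.7
  Sample standard deviations s_i = √(s[i,i]):
  s(A) = √(7.8667) = 2.8048
  s(B) = √(2.7) = 1.6432

Step 3 — r_{ij} = s_{ij} / (s_i · s_j):
  r[A,A] = 1 (diagonal).
  r[A,B] = -2.4 / (2.8048 · 1.6432) = -2.4 / 4.6087 = -0.5208
  r[B,B] = 1 (diagonal).

R is symmetric with unit diagonal. Assembling:

R = [[1, -0.5208],
 [-0.5208, 1]]
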